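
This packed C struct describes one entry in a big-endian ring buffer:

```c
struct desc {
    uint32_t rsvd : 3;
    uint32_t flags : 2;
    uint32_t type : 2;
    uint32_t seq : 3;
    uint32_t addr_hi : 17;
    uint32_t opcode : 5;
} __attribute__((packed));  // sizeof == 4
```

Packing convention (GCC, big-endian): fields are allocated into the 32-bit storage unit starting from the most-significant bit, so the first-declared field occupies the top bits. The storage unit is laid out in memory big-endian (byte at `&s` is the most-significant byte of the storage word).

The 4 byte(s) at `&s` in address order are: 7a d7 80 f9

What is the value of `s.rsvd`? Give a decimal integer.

[0]=0x7a [1]=0xd7 [2]=0x80 [3]=0xf9 (big-endian) → word 0x7ad780f9
rsvd [29+:3] = (word>>29) & 0x7 = 3  ←
flags [27+:2] = (word>>27) & 0x3 = 3
type [25+:2] = (word>>25) & 0x3 = 1
seq [22+:3] = (word>>22) & 0x7 = 3
addr_hi [5+:17] = (word>>5) & 0x1ffff = 48135
opcode [0+:5] = (word>>0) & 0x1f = 25

3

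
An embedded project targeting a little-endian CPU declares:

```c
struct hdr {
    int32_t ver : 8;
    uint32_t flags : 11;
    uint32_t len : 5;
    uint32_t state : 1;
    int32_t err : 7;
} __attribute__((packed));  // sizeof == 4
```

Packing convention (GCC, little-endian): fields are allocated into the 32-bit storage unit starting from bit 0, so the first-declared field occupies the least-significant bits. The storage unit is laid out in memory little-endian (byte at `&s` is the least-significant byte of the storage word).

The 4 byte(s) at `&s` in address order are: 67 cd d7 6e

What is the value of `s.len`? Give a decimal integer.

26

[0]=0x67 [1]=0xcd [2]=0xd7 [3]=0x6e (little-endian) → word 0x6ed7cd67
ver:8 @ bit 0 → (0x6ed7cd67>>0)&0xff = 0x67
flags:11 @ bit 8 → (0x6ed7cd67>>8)&0x7ff = 0x7cd
len:5 @ bit 19 → (0x6ed7cd67>>19)&0x1f = 0x1a  ←
state:1 @ bit 24 → (0x6ed7cd67>>24)&0x1 = 0x0
err:7 @ bit 25 → (0x6ed7cd67>>25)&0x7f = 0x37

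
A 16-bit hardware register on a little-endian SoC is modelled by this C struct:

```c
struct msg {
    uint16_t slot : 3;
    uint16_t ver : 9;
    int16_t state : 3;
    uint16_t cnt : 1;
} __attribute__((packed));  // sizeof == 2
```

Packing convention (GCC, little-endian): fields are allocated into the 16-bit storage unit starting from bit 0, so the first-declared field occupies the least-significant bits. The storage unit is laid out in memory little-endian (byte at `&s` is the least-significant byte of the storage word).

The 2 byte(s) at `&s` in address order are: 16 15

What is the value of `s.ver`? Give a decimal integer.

[0]=0x16 [1]=0x15 (little-endian) → word 0x1516
slot:3 @ bit 0 → (0x1516>>0)&0x7 = 0x6
ver:9 @ bit 3 → (0x1516>>3)&0x1ff = 0xa2  ←
state:3 @ bit 12 → (0x1516>>12)&0x7 = 0x1
cnt:1 @ bit 15 → (0x1516>>15)&0x1 = 0x0

162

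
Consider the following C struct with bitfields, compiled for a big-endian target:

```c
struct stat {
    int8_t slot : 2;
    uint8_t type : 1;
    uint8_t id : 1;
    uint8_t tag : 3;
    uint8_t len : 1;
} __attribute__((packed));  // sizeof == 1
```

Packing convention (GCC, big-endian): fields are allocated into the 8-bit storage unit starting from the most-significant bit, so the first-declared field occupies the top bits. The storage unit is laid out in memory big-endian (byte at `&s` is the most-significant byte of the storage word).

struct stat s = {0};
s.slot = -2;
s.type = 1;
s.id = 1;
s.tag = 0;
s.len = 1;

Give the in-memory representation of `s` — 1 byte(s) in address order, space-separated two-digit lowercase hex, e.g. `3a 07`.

[6+:2] slot=-2 & 0x3 = 0x2; word=0x80
[5+:1] type=1 & 0x1 = 0x1; word=0xa0
[4+:1] id=1 & 0x1 = 0x1; word=0xb0
[1+:3] tag=0 & 0x7 = 0x0; word=0xb0
[0+:1] len=1 & 0x1 = 0x1; word=0xb1
word = 0xb1 → big-endian bytes:
  [0]=0xb1

b1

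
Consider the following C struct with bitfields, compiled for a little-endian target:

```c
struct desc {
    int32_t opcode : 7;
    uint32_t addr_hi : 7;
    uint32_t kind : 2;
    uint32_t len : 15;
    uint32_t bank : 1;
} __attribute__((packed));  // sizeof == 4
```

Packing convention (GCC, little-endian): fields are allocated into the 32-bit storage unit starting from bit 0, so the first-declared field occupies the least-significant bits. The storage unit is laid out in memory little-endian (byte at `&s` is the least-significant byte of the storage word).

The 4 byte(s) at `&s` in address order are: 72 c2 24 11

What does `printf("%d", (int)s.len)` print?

[0]=0x72 [1]=0xc2 [2]=0x24 [3]=0x11 (little-endian) → word 0x1124c272
opcode:7 @ bit 0 → (0x1124c272>>0)&0x7f = 0x72
addr_hi:7 @ bit 7 → (0x1124c272>>7)&0x7f = 0x4
kind:2 @ bit 14 → (0x1124c272>>14)&0x3 = 0x3
len:15 @ bit 16 → (0x1124c272>>16)&0x7fff = 0x1124  ←
bank:1 @ bit 31 → (0x1124c272>>31)&0x1 = 0x0

4388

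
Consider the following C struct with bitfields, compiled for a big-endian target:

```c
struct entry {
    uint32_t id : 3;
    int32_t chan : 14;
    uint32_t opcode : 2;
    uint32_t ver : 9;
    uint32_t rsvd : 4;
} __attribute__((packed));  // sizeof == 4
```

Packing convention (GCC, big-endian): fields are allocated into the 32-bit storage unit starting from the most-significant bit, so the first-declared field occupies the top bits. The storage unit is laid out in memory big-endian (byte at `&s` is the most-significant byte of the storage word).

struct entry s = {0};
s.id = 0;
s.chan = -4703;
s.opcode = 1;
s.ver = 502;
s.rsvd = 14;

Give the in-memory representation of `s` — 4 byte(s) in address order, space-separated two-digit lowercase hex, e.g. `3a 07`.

16 d0 bf 6e

id (3b) val=0 bits=0x0 at bit 29: 0x00000000
chan (14b) val=-4703 bits=0x2da1 at bit 15: 0x16d08000
opcode (2b) val=1 bits=0x1 at bit 13: 0x16d0a000
ver (9b) val=502 bits=0x1f6 at bit 4: 0x16d0bf60
rsvd (4b) val=14 bits=0xe at bit 0: 0x16d0bf6e
word = 0x16d0bf6e → big-endian bytes:
  [0]=0x16  [1]=0xd0  [2]=0xbf  [3]=0x6e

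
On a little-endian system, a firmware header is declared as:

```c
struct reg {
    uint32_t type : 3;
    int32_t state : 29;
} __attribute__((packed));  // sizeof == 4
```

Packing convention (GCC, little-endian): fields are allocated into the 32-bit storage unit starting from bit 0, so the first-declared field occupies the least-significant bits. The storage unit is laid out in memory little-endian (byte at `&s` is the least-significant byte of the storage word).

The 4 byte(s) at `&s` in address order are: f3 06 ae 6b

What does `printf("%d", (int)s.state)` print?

225820894

[0]=0xf3 [1]=0x06 [2]=0xae [3]=0x6b (little-endian) → word 0x6bae06f3
type:3 @ bit 0 → (0x6bae06f3>>0)&0x7 = 0x3
state:29 @ bit 3 → (0x6bae06f3>>3)&0x1fffffff = 0xd75c0de  ←
state signed 29b, MSB=0: value = 225820894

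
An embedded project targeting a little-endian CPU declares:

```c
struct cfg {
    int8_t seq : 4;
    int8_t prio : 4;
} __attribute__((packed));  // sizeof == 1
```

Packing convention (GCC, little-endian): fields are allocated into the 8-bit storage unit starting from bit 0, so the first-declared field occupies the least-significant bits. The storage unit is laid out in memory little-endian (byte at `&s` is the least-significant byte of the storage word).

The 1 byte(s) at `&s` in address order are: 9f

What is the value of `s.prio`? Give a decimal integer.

-7

[0]=0x9f (little-endian) → word 0x9f
seq:4 @ bit 0 → (0x9f>>0)&0xf = 0xf
prio:4 @ bit 4 → (0x9f>>4)&0xf = 0x9  ←
prio signed 4b, MSB=1: 9 - 16 = -7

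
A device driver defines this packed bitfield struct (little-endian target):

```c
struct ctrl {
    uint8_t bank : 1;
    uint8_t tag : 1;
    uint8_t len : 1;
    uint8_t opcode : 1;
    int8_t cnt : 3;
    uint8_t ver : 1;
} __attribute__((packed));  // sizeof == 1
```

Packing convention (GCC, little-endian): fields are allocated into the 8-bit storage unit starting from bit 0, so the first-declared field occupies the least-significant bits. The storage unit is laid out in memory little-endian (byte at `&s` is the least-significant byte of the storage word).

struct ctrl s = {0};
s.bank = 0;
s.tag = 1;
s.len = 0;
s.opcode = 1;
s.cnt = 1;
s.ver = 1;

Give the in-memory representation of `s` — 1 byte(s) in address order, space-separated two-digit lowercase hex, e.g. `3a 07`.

[0+:1] bank=0 & 0x1 = 0x0; word=0x00
[1+:1] tag=1 & 0x1 = 0x1; word=0x02
[2+:1] len=0 & 0x1 = 0x0; word=0x02
[3+:1] opcode=1 & 0x1 = 0x1; word=0x0a
[4+:3] cnt=1 & 0x7 = 0x1; word=0x1a
[7+:1] ver=1 & 0x1 = 0x1; word=0x9a
word = 0x9a → little-endian bytes:
  [0]=0x9a

9a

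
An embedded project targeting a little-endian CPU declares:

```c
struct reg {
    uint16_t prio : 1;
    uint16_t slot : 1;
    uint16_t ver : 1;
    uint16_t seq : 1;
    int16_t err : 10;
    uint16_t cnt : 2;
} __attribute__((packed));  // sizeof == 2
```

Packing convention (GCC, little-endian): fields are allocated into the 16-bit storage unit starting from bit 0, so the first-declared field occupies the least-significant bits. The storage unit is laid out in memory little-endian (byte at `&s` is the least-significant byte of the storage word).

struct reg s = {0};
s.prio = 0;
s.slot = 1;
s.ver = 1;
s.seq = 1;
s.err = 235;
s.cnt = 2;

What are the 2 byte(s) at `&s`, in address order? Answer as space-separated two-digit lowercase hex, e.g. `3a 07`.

be 8e

prio:1 = 0 → 0x0 << 0 → word 0x0000
slot:1 = 1 → 0x1 << 1 → word 0x0002
ver:1 = 1 → 0x1 << 2 → word 0x0006
seq:1 = 1 → 0x1 << 3 → word 0x000e
err:10 = 235 → 0xeb << 4 → word 0x0ebe
cnt:2 = 2 → 0x2 << 14 → word 0x8ebe
word = 0x8ebe → little-endian bytes:
  [0]=0xbe  [1]=0x8e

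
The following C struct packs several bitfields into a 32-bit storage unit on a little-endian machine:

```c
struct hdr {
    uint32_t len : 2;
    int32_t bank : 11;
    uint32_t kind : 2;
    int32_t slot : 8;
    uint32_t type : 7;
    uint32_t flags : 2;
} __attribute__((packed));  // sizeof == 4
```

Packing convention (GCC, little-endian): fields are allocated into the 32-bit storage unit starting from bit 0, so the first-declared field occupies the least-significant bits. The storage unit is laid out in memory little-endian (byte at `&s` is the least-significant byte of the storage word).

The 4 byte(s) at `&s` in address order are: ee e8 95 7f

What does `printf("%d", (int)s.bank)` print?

571

[0]=0xee [1]=0xe8 [2]=0x95 [3]=0x7f (little-endian) → word 0x7f95e8ee
len:2 @ bit 0 → (0x7f95e8ee>>0)&0x3 = 0x2
bank:11 @ bit 2 → (0x7f95e8ee>>2)&0x7ff = 0x23b  ←
kind:2 @ bit 13 → (0x7f95e8ee>>13)&0x3 = 0x3
slot:8 @ bit 15 → (0x7f95e8ee>>15)&0xff = 0x2b
type:7 @ bit 23 → (0x7f95e8ee>>23)&0x7f = 0x7f
flags:2 @ bit 30 → (0x7f95e8ee>>30)&0x3 = 0x1
bank signed 11b, MSB=0: value = 571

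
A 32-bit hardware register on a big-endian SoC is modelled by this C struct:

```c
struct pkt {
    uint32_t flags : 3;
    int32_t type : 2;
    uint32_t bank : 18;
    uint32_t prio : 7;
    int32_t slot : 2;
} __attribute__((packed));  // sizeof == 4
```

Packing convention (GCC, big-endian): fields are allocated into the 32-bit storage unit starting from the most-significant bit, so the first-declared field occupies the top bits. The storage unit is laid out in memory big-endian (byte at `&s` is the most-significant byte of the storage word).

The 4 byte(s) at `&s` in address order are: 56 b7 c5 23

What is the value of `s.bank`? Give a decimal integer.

220130

[0]=0x56 [1]=0xb7 [2]=0xc5 [3]=0x23 (big-endian) → word 0x56b7c523
flags [29+:3] = (word>>29) & 0x7 = 2
type [27+:2] = (word>>27) & 0x3 = 2
bank [9+:18] = (word>>9) & 0x3ffff = 220130  ←
prio [2+:7] = (word>>2) & 0x7f = 72
slot [0+:2] = (word>>0) & 0x3 = 3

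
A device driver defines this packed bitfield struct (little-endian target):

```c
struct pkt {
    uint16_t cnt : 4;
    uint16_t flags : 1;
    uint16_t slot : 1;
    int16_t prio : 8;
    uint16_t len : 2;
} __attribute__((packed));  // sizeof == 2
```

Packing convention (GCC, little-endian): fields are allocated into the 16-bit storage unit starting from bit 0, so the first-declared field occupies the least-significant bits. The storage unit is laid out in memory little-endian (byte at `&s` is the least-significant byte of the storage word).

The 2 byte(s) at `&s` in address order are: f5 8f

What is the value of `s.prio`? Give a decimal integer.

[0]=0xf5 [1]=0x8f (little-endian) → word 0x8ff5
cnt [0+:4] = (word>>0) & 0xf = 5
flags [4+:1] = (word>>4) & 0x1 = 1
slot [5+:1] = (word>>5) & 0x1 = 1
prio [6+:8] = (word>>6) & 0xff = 63  ←
len [14+:2] = (word>>14) & 0x3 = 2
prio signed 8b, MSB=0: value = 63

63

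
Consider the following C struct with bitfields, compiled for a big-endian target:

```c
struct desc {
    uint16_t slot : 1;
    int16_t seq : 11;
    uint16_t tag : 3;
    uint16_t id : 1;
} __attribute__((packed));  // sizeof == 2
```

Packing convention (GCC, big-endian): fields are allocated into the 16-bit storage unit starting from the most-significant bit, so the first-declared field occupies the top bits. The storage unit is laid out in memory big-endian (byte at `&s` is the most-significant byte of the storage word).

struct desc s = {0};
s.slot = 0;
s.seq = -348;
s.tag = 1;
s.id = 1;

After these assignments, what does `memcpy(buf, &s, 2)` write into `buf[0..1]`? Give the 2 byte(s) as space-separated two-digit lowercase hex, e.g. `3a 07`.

6a 43

[15+:1] slot=0 & 0x1 = 0x0; word=0x0000
[4+:11] seq=-348 & 0x7ff = 0x6a4; word=0x6a40
[1+:3] tag=1 & 0x7 = 0x1; word=0x6a42
[0+:1] id=1 & 0x1 = 0x1; word=0x6a43
word = 0x6a43 → big-endian bytes:
  [0]=0x6a  [1]=0x43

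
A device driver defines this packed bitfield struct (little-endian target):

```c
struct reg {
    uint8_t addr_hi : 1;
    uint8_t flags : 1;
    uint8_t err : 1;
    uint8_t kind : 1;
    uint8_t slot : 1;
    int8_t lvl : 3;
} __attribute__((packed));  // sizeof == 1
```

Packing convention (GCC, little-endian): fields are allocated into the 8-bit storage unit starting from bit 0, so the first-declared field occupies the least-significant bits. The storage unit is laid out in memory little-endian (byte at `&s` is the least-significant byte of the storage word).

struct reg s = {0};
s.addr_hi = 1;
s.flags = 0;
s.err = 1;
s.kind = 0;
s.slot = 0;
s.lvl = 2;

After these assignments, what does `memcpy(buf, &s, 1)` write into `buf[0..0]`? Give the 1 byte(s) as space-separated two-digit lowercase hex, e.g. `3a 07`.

addr_hi (1b) val=1 bits=0x1 at bit 0: 0x01
flags (1b) val=0 bits=0x0 at bit 1: 0x01
err (1b) val=1 bits=0x1 at bit 2: 0x05
kind (1b) val=0 bits=0x0 at bit 3: 0x05
slot (1b) val=0 bits=0x0 at bit 4: 0x05
lvl (3b) val=2 bits=0x2 at bit 5: 0x45
word = 0x45 → little-endian bytes:
  [0]=0x45

45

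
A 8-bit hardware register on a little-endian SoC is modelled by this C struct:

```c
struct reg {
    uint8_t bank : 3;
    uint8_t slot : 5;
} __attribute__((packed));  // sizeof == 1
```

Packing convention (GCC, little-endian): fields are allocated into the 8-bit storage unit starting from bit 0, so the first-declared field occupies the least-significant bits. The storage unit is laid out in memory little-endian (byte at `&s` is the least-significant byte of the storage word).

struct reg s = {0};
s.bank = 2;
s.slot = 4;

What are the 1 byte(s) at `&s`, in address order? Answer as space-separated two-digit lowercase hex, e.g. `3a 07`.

[0+:3] bank=2 & 0x7 = 0x2; word=0x02
[3+:5] slot=4 & 0x1f = 0x4; word=0x22
word = 0x22 → little-endian bytes:
  [0]=0x22

22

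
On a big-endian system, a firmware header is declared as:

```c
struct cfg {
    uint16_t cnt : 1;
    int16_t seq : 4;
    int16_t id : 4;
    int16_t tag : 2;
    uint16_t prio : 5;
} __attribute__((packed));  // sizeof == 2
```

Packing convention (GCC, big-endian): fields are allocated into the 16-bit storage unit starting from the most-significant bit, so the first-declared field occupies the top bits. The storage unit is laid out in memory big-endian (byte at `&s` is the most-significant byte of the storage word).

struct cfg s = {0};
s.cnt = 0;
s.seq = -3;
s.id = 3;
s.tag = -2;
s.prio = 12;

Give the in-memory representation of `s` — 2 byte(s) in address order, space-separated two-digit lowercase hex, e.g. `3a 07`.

cnt:1 = 0 → 0x0 << 15 → word 0x0000
seq:4 = -3 → 0xd << 11 → word 0x6800
id:4 = 3 → 0x3 << 7 → word 0x6980
tag:2 = -2 → 0x2 << 5 → word 0x69c0
prio:5 = 12 → 0xc << 0 → word 0x69cc
word = 0x69cc → big-endian bytes:
  [0]=0x69  [1]=0xcc

69 cc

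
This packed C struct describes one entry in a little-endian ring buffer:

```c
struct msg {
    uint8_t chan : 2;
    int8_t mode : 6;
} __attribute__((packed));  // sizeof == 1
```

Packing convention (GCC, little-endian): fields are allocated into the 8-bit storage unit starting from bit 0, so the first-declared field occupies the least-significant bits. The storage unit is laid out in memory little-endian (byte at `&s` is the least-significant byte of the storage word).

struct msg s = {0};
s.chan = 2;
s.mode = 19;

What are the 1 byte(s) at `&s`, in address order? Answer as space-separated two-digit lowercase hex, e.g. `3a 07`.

[0+:2] chan=2 & 0x3 = 0x2; word=0x02
[2+:6] mode=19 & 0x3f = 0x13; word=0x4e
word = 0x4e → little-endian bytes:
  [0]=0x4e

4e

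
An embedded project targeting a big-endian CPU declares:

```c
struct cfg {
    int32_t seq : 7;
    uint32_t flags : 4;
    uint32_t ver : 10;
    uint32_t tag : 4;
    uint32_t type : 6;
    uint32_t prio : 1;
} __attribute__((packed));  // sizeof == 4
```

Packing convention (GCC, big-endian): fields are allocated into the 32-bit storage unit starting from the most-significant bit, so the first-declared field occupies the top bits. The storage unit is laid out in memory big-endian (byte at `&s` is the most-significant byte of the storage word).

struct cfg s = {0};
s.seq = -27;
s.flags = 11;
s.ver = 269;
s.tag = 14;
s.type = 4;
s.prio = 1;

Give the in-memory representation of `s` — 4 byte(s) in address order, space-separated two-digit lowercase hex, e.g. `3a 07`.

seq:7 = -27 → 0x65 << 25 → word 0xca000000
flags:4 = 11 → 0xb << 21 → word 0xcb600000
ver:10 = 269 → 0x10d << 11 → word 0xcb686800
tag:4 = 14 → 0xe << 7 → word 0xcb686f00
type:6 = 4 → 0x4 << 1 → word 0xcb686f08
prio:1 = 1 → 0x1 << 0 → word 0xcb686f09
word = 0xcb686f09 → big-endian bytes:
  [0]=0xcb  [1]=0x68  [2]=0x6f  [3]=0x09

cb 68 6f 09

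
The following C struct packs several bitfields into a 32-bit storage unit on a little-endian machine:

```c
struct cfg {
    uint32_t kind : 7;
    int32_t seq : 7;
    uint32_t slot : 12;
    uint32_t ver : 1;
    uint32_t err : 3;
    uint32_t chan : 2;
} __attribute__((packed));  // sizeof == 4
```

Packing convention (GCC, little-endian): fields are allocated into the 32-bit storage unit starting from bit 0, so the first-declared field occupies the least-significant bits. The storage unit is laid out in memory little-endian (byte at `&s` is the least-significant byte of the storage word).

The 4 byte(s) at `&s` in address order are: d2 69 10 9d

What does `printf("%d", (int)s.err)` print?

[0]=0xd2 [1]=0x69 [2]=0x10 [3]=0x9d (little-endian) → word 0x9d1069d2
kind [0+:7] = (word>>0) & 0x7f = 82
seq [7+:7] = (word>>7) & 0x7f = 83
slot [14+:12] = (word>>14) & 0xfff = 1089
ver [26+:1] = (word>>26) & 0x1 = 1
err [27+:3] = (word>>27) & 0x7 = 3  ←
chan [30+:2] = (word>>30) & 0x3 = 2

3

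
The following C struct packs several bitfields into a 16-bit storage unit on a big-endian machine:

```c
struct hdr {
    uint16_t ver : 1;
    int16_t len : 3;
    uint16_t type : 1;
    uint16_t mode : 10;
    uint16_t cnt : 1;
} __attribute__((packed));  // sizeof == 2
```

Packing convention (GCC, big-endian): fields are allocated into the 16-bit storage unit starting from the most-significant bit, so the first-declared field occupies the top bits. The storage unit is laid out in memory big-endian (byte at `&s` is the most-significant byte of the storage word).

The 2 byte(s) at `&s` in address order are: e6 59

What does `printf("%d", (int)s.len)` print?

[0]=0xe6 [1]=0x59 (big-endian) → word 0xe659
ver [15+:1] = (word>>15) & 0x1 = 1
len [12+:3] = (word>>12) & 0x7 = 6  ←
type [11+:1] = (word>>11) & 0x1 = 0
mode [1+:10] = (word>>1) & 0x3ff = 812
cnt [0+:1] = (word>>0) & 0x1 = 1
len signed 3b, MSB=1: 6 - 8 = -2

-2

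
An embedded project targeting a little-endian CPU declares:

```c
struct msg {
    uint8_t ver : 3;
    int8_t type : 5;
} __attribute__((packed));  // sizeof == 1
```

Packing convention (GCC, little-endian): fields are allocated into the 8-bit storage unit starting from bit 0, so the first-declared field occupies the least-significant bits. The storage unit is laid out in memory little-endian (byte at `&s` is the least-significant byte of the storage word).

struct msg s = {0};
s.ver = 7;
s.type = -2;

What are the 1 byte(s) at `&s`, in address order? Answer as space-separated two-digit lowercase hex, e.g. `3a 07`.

f7

ver (3b) val=7 bits=0x7 at bit 0: 0x07
type (5b) val=-2 bits=0x1e at bit 3: 0xf7
word = 0xf7 → little-endian bytes:
  [0]=0xf7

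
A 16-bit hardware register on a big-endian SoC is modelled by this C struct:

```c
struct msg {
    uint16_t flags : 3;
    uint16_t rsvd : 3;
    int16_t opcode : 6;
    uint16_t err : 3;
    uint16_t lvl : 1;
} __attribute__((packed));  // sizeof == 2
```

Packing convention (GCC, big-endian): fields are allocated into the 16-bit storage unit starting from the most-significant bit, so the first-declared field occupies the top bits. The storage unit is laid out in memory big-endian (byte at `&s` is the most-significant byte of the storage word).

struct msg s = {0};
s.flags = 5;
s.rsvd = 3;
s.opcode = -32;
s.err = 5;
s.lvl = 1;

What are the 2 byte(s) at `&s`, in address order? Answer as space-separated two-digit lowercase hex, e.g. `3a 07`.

flags:3 = 5 → 0x5 << 13 → word 0xa000
rsvd:3 = 3 → 0x3 << 10 → word 0xac00
opcode:6 = -32 → 0x20 << 4 → word 0xae00
err:3 = 5 → 0x5 << 1 → word 0xae0a
lvl:1 = 1 → 0x1 << 0 → word 0xae0b
word = 0xae0b → big-endian bytes:
  [0]=0xae  [1]=0x0b

ae 0b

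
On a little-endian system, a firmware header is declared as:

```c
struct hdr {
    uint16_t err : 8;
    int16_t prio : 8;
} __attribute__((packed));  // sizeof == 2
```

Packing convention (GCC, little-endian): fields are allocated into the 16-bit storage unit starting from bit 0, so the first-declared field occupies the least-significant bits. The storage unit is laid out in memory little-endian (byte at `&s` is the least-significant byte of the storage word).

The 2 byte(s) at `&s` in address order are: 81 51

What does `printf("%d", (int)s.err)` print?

129

[0]=0x81 [1]=0x51 (little-endian) → word 0x5181
err:8 @ bit 0 → (0x5181>>0)&0xff = 0x81  ←
prio:8 @ bit 8 → (0x5181>>8)&0xff = 0x51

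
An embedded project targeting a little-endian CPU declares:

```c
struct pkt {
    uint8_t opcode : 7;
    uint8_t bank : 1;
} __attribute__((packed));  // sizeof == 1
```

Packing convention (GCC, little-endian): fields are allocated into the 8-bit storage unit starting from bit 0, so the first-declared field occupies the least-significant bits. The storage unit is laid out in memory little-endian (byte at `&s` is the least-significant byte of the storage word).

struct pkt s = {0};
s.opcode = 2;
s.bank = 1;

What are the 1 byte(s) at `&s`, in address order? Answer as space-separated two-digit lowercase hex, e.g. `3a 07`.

82

opcode:7 = 2 → 0x2 << 0 → word 0x02
bank:1 = 1 → 0x1 << 7 → word 0x82
word = 0x82 → little-endian bytes:
  [0]=0x82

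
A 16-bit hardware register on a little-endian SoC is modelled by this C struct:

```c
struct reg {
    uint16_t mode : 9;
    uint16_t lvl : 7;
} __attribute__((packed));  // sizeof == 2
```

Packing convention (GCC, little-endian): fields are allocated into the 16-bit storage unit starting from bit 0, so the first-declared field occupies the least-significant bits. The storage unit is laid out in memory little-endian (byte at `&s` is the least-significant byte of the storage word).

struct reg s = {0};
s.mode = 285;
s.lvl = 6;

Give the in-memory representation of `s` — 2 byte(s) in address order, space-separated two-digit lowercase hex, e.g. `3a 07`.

1d 0d

[0+:9] mode=285 & 0x1ff = 0x11d; word=0x011d
[9+:7] lvl=6 & 0x7f = 0x6; word=0x0d1d
word = 0x0d1d → little-endian bytes:
  [0]=0x1d  [1]=0x0d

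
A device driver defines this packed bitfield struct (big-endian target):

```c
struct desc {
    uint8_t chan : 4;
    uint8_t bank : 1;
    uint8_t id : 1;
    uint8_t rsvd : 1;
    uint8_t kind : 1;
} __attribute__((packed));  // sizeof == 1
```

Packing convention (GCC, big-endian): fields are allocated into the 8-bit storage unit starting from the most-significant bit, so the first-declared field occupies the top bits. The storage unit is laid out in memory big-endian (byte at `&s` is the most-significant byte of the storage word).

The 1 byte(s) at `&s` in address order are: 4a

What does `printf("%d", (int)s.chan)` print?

4

[0]=0x4a (big-endian) → word 0x4a
chan [4+:4] = (word>>4) & 0xf = 4  ←
bank [3+:1] = (word>>3) & 0x1 = 1
id [2+:1] = (word>>2) & 0x1 = 0
rsvd [1+:1] = (word>>1) & 0x1 = 1
kind [0+:1] = (word>>0) & 0x1 = 0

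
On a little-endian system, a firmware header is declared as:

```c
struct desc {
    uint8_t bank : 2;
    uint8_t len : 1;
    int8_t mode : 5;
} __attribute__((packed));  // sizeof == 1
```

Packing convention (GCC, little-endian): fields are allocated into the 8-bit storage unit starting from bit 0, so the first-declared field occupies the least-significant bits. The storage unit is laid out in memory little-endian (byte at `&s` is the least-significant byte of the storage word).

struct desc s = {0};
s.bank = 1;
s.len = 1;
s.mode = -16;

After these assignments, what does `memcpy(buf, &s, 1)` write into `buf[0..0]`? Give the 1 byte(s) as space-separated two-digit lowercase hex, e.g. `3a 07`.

bank (2b) val=1 bits=0x1 at bit 0: 0x01
len (1b) val=1 bits=0x1 at bit 2: 0x05
mode (5b) val=-16 bits=0x10 at bit 3: 0x85
word = 0x85 → little-endian bytes:
  [0]=0x85

85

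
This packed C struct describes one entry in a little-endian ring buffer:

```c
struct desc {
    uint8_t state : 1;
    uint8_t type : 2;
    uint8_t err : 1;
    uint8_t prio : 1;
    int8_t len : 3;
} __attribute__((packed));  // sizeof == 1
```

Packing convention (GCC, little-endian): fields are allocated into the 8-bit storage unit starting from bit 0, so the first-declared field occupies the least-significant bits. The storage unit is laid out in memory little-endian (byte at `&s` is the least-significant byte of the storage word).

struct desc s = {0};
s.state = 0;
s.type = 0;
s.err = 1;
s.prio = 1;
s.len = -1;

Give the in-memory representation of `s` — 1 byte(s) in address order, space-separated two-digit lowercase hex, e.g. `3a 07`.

state:1 = 0 → 0x0 << 0 → word 0x00
type:2 = 0 → 0x0 << 1 → word 0x00
err:1 = 1 → 0x1 << 3 → word 0x08
prio:1 = 1 → 0x1 << 4 → word 0x18
len:3 = -1 → 0x7 << 5 → word 0xf8
word = 0xf8 → little-endian bytes:
  [0]=0xf8

f8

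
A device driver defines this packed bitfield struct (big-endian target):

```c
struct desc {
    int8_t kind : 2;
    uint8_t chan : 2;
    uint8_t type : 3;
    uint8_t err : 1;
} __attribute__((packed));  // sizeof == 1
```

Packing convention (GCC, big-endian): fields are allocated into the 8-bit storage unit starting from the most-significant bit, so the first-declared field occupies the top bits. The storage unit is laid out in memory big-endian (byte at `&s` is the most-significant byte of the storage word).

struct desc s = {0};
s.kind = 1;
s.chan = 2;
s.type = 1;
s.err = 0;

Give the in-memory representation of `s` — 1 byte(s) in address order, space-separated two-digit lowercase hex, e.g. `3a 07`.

62

[6+:2] kind=1 & 0x3 = 0x1; word=0x40
[4+:2] chan=2 & 0x3 = 0x2; word=0x60
[1+:3] type=1 & 0x7 = 0x1; word=0x62
[0+:1] err=0 & 0x1 = 0x0; word=0x62
word = 0x62 → big-endian bytes:
  [0]=0x62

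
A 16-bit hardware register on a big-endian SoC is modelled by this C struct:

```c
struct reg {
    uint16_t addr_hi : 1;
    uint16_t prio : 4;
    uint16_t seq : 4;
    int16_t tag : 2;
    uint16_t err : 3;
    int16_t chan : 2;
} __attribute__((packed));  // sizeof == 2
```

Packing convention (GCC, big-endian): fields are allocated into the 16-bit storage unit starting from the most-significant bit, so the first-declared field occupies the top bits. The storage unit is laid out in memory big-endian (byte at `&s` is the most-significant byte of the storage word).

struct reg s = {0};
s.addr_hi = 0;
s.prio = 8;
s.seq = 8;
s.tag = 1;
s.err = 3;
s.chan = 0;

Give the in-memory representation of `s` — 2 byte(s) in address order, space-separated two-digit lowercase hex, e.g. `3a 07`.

addr_hi (1b) val=0 bits=0x0 at bit 15: 0x0000
prio (4b) val=8 bits=0x8 at bit 11: 0x4000
seq (4b) val=8 bits=0x8 at bit 7: 0x4400
tag (2b) val=1 bits=0x1 at bit 5: 0x4420
err (3b) val=3 bits=0x3 at bit 2: 0x442c
chan (2b) val=0 bits=0x0 at bit 0: 0x442c
word = 0x442c → big-endian bytes:
  [0]=0x44  [1]=0x2c

44 2c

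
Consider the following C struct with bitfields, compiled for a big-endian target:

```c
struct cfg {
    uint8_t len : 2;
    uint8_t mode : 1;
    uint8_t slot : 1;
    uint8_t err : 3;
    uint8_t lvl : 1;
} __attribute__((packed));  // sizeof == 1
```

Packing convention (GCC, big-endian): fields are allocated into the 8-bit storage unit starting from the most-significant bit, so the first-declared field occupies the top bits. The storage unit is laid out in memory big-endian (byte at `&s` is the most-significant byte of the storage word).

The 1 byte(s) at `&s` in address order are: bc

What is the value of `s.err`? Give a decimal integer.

6

[0]=0xbc (big-endian) → word 0xbc
len:2 @ bit 6 → (0xbc>>6)&0x3 = 0x2
mode:1 @ bit 5 → (0xbc>>5)&0x1 = 0x1
slot:1 @ bit 4 → (0xbc>>4)&0x1 = 0x1
err:3 @ bit 1 → (0xbc>>1)&0x7 = 0x6  ←
lvl:1 @ bit 0 → (0xbc>>0)&0x1 = 0x0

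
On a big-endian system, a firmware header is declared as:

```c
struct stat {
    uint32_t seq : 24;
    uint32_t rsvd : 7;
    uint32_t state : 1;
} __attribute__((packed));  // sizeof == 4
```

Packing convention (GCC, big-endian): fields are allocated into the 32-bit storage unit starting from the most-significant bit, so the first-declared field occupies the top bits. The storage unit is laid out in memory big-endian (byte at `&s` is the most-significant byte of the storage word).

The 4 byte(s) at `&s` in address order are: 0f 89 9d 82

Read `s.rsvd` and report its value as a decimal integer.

[0]=0x0f [1]=0x89 [2]=0x9d [3]=0x82 (big-endian) → word 0x0f899d82
seq:24 @ bit 8 → (0x0f899d82>>8)&0xffffff = 0xf899d
rsvd:7 @ bit 1 → (0x0f899d82>>1)&0x7f = 0x41  ←
state:1 @ bit 0 → (0x0f899d82>>0)&0x1 = 0x0

65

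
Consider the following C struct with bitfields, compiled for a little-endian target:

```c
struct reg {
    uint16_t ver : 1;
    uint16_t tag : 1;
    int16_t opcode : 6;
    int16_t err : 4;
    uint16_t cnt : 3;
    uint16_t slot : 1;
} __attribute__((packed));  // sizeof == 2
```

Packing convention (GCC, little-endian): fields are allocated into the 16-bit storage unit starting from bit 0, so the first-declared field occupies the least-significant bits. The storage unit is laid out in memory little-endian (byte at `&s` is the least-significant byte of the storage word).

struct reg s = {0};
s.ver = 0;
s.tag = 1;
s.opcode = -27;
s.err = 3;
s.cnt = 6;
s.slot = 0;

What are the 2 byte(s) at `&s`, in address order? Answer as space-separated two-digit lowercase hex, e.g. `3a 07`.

96 63

[0+:1] ver=0 & 0x1 = 0x0; word=0x0000
[1+:1] tag=1 & 0x1 = 0x1; word=0x0002
[2+:6] opcode=-27 & 0x3f = 0x25; word=0x0096
[8+:4] err=3 & 0xf = 0x3; word=0x0396
[12+:3] cnt=6 & 0x7 = 0x6; word=0x6396
[15+:1] slot=0 & 0x1 = 0x0; word=0x6396
word = 0x6396 → little-endian bytes:
  [0]=0x96  [1]=0x63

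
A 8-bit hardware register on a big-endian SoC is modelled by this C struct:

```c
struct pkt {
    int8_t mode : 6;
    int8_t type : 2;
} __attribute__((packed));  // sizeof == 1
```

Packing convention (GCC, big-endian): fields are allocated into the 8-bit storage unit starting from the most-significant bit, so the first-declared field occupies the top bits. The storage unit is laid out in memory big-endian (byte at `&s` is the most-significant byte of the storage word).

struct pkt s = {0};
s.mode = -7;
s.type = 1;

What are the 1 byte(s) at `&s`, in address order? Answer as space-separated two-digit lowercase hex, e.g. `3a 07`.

mode:6 = -7 → 0x39 << 2 → word 0xe4
type:2 = 1 → 0x1 << 0 → word 0xe5
word = 0xe5 → big-endian bytes:
  [0]=0xe5

e5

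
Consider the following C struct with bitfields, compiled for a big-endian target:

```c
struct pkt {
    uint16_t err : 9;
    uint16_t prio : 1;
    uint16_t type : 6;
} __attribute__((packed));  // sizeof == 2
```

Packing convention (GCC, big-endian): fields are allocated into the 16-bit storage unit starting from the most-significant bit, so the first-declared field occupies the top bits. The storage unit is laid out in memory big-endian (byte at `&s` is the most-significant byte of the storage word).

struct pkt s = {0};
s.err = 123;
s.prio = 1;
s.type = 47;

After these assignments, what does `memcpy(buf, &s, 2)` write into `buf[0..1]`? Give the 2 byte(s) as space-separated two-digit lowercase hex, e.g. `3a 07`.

3d ef

err (9b) val=123 bits=0x7b at bit 7: 0x3d80
prio (1b) val=1 bits=0x1 at bit 6: 0x3dc0
type (6b) val=47 bits=0x2f at bit 0: 0x3def
word = 0x3def → big-endian bytes:
  [0]=0x3d  [1]=0xef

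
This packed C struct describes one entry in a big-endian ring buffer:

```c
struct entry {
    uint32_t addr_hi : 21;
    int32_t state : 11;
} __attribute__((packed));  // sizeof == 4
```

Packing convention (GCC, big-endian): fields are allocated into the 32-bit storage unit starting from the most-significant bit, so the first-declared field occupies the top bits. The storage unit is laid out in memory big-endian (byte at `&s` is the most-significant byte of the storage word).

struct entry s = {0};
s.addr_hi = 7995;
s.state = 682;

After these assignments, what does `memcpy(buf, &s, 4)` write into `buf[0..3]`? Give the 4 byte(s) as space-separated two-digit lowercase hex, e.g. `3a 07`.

00 f9 da aa

addr_hi (21b) val=7995 bits=0x1f3b at bit 11: 0x00f9d800
state (11b) val=682 bits=0x2aa at bit 0: 0x00f9daaa
word = 0x00f9daaa → big-endian bytes:
  [0]=0x00  [1]=0xf9  [2]=0xda  [3]=0xaa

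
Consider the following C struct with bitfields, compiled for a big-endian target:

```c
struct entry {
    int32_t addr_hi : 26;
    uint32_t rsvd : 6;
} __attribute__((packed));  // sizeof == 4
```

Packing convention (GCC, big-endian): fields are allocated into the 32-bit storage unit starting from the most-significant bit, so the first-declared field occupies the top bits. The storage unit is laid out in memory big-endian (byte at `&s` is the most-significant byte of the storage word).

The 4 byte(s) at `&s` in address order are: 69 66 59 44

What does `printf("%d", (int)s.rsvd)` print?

[0]=0x69 [1]=0x66 [2]=0x59 [3]=0x44 (big-endian) → word 0x69665944
addr_hi:26 @ bit 6 → (0x69665944>>6)&0x3ffffff = 0x1a59965
rsvd:6 @ bit 0 → (0x69665944>>0)&0x3f = 0x4  ←

4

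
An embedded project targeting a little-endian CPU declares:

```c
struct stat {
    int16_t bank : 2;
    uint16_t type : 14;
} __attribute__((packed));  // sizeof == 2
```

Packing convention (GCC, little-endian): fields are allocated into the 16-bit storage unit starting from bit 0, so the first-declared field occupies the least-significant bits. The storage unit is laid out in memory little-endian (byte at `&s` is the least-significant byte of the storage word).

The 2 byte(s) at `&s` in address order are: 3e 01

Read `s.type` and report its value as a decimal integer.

[0]=0x3e [1]=0x01 (little-endian) → word 0x013e
bank:2 @ bit 0 → (0x013e>>0)&0x3 = 0x2
type:14 @ bit 2 → (0x013e>>2)&0x3fff = 0x4f  ←

79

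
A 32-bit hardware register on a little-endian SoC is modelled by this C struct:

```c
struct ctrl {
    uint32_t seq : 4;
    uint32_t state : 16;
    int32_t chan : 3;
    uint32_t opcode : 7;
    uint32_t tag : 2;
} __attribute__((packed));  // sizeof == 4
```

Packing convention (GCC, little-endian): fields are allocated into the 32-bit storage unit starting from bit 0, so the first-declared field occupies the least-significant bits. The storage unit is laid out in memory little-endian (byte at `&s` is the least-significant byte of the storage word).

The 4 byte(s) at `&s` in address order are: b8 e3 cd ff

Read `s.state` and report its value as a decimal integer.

56891

[0]=0xb8 [1]=0xe3 [2]=0xcd [3]=0xff (little-endian) → word 0xffcde3b8
seq [0+:4] = (word>>0) & 0xf = 8
state [4+:16] = (word>>4) & 0xffff = 56891  ←
chan [20+:3] = (word>>20) & 0x7 = 4
opcode [23+:7] = (word>>23) & 0x7f = 127
tag [30+:2] = (word>>30) & 0x3 = 3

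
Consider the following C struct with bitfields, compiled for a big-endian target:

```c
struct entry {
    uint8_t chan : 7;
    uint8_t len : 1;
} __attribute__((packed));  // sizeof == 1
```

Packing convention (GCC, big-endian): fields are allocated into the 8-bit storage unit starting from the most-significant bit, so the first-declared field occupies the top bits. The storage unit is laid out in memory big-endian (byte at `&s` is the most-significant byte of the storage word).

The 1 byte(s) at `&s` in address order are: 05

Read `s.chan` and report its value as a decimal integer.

[0]=0x05 (big-endian) → word 0x05
chan:7 @ bit 1 → (0x05>>1)&0x7f = 0x2  ←
len:1 @ bit 0 → (0x05>>0)&0x1 = 0x1

2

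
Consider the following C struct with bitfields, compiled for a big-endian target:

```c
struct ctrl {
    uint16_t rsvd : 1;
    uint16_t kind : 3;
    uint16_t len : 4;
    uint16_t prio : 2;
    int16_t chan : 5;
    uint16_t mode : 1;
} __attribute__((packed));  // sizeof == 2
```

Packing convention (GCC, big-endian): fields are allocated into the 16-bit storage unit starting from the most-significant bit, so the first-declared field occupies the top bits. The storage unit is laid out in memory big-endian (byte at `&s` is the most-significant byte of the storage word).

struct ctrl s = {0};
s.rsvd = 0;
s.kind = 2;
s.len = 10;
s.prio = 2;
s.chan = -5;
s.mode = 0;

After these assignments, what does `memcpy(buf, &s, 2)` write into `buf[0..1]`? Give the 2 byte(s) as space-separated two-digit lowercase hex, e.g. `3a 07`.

[15+:1] rsvd=0 & 0x1 = 0x0; word=0x0000
[12+:3] kind=2 & 0x7 = 0x2; word=0x2000
[8+:4] len=10 & 0xf = 0xa; word=0x2a00
[6+:2] prio=2 & 0x3 = 0x2; word=0x2a80
[1+:5] chan=-5 & 0x1f = 0x1b; word=0x2ab6
[0+:1] mode=0 & 0x1 = 0x0; word=0x2ab6
word = 0x2ab6 → big-endian bytes:
  [0]=0x2a  [1]=0xb6

2a b6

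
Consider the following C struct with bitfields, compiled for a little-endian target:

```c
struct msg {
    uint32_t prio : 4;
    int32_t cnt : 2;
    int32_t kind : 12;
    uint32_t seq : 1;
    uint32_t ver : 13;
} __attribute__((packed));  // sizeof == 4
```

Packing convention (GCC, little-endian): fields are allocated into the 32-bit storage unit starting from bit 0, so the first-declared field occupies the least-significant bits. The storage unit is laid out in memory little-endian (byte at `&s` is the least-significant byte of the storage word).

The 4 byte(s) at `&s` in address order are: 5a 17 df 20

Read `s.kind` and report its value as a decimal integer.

[0]=0x5a [1]=0x17 [2]=0xdf [3]=0x20 (little-endian) → word 0x20df175a
prio [0+:4] = (word>>0) & 0xf = 10
cnt [4+:2] = (word>>4) & 0x3 = 1
kind [6+:12] = (word>>6) & 0xfff = 3165  ←
seq [18+:1] = (word>>18) & 0x1 = 1
ver [19+:13] = (word>>19) & 0x1fff = 1051
kind signed 12b, MSB=1: 3165 - 4096 = -931

-931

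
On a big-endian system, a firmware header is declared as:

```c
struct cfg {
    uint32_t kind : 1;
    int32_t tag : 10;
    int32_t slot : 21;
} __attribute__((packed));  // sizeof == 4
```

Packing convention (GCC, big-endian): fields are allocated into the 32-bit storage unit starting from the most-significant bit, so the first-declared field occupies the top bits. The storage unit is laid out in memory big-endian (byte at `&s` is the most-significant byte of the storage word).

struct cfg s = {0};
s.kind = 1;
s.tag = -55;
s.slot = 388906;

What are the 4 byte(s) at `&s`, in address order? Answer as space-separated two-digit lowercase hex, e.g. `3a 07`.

f9 25 ef 2a

kind (1b) val=1 bits=0x1 at bit 31: 0x80000000
tag (10b) val=-55 bits=0x3c9 at bit 21: 0xf9200000
slot (21b) val=388906 bits=0x5ef2a at bit 0: 0xf925ef2a
word = 0xf925ef2a → big-endian bytes:
  [0]=0xf9  [1]=0x25  [2]=0xef  [3]=0x2a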